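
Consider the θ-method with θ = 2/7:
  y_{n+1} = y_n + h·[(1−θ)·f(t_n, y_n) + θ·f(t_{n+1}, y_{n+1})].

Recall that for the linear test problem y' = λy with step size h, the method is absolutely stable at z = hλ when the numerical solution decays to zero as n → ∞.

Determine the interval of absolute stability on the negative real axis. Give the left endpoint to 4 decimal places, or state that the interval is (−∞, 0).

On y'=λy, z=hλ:
  y_{n+1} = y_n + z·[5/7·y_n + 2/7·y_{n+1}] ⇒ (1 − 2/7z)y_{n+1} = (1 + 5/7z)y_n
  R(z) = (1 + 5/7z)/(1 − 2/7z).

Boundary: |R(x)|=1, x<0.
x=-1.52: |R|=0.0598
R=−1: 1+5/7x = −1+2/7x ⇒ -3/7x=2 ⇒ x=2/(-3/7)=-4.6667
Confirm numerically:
  x=-4.034: |R|=0.87404 <1
  x=-3.735: |R|=0.80684 <1
  x=-2.322: |R|=0.39591 <1
  x=-5.175: |R|=1.08790 >1
  x=-4.959: |R|=1.05184 >1
Stable set (-4.6667, 0).

z∈(-4.6667,0).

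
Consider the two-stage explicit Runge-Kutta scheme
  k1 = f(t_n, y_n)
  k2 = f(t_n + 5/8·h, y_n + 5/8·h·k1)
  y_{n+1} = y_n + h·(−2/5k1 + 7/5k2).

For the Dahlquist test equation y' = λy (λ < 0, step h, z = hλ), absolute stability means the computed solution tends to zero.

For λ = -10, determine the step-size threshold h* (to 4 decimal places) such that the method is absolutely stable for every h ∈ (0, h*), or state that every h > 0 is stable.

(-1.1429,0); λ=-10 ⇒ h* = (8/7)/10 = 0.1143.

With y'=λy (z=hλ):
  k1=λy_n ⇒ h·k1=z·y_n;  k2=λ(1+5/8z)y_n ⇒ h·k2=z(1+5/8z)y_n
  y_{n+1}/y_n = 1 − 2/5z + 7/5z(1+5/8z) = 1 + z + 7/8z²
  so R(z) = 1 + z + 7/8z².

Boundary: |R(x)|=1, x<0.
x=-1.69: |R|=1.8091
R=1: x+7/8x²=0 ⇒ x=−8/7=-1.1429; min R=1−1/(4·7/8)=0.7143>−1
Confirm numerically:
  x=-0.965: |R|=0.84982 <1
  x=-0.630: |R|=0.71729 <1
  x=-0.537: |R|=0.71532 <1
  x=-1.452: |R|=1.39277 >1
  x=-1.353: |R|=1.24878 >1
Interval (-1.1429, 0).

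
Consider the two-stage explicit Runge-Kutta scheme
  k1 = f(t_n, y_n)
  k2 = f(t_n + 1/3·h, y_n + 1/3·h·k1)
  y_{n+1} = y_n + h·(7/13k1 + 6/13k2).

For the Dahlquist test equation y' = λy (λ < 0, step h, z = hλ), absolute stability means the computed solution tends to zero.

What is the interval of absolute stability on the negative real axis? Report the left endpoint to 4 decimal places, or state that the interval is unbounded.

z∈(-6.5000,0).

On y'=λy, z=hλ:
  k1=λy_n ⇒ h·k1=z·y_n;  k2=λ(1+1/3z)y_n ⇒ h·k2=z(1+1/3z)y_n
  y_{n+1}/y_n = 1 + 7/13z + 6/13z(1+1/3z) = 1 + z + 2/13z²
  Hence R(z) = 1 + z + 2/13z².

Find x<0 with |R(x)|<1.
x=-0.36: |R|=0.6599
R=1: x+2/13x²=0 ⇒ x=−13/2=-6.5000; min R=1−1/(4·2/13)=-0.6250>−1
Confirm numerically:
  x=-4.448: |R|=0.40420 <1
  x=-4.231: |R|=0.47694 <1
  x=-3.886: |R|=0.56277 <1
  x=-3.731: |R|=0.58941 <1
  x=-7.026: |R|=1.56857 >1
  x=-6.966: |R|=1.49941 >1
  x=-6.884: |R|=1.40669 >1
Stable set (-6.5000, 0).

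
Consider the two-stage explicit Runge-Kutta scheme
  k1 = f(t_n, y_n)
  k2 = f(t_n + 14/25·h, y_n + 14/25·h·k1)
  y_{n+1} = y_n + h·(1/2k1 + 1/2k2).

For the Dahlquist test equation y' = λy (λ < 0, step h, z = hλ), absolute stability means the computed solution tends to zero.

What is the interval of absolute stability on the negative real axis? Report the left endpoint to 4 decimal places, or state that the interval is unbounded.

z∈(-3.5714,0).

On y'=λy, z=hλ:
  k1=λy_n ⇒ h·k1=z·y_n;  k2=λ(1+14/25z)y_n ⇒ h·k2=z(1+14/25z)y_n
  y_{n+1}/y_n = 1 + 1/2z + 1/2z(1+14/25z) = 1 + z + 7/25z²
  Hence R(z) = 1 + z + 7/25z².

Find x<0 with |R(x)|<1.
x=-0.67: |R|=0.4557
R=1: x+7/25x²=0 ⇒ x=−25/7=-3.5714; min R=1−1/(4·7/25)=0.1071>−1
Confirm numerically:
  x=-3.277: |R|=0.72984 <1
  x=-2.685: |R|=0.33358 <1
  x=-2.401: |R|=0.21314 <1
  x=-3.823: |R|=1.26929 >1
  x=-3.732: |R|=1.16779 >1
  x=-3.662: |R|=1.09287 >1
Interval (-3.5714, 0).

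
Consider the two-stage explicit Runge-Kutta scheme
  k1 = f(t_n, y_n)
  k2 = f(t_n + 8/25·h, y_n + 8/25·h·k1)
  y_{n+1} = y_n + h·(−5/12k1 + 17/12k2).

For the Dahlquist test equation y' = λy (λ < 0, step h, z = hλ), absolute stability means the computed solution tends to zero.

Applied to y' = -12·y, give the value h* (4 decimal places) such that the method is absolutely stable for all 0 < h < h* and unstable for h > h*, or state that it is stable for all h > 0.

Test eqn y'=λy, z=hλ:
  k1=λy_n ⇒ h·k1=z·y_n;  k2=λ(1+8/25z)y_n ⇒ h·k2=z(1+8/25z)y_n
  y_{n+1}/y_n = 1 − 5/12z + 17/12z(1+8/25z) = 1 + z + 34/75z²
  R(z) = 1 + z + 34/75z².

Need |R(x)|<1, x<0.
x=-0.65: |R|=0.5415
R=1: x+34/75x²=0 ⇒ x=−75/34=-2.2059; min R=1−1/(4·34/75)=0.4485>−1
Confirm numerically:
  x=-1.170: |R|=0.45057 <1
  x=-1.050: |R|=0.44980 <1
  x=-1.028: |R|=0.45108 <1
  x=-2.741: |R|=1.66493 >1
  x=-2.606: |R|=1.47269 >1
  x=-2.433: |R|=1.25050 >1
So |R|<1 on (-2.2059, 0).

(-2.2059,0); λ=-12 ⇒ h* = (75/34)/12 = 0.1838.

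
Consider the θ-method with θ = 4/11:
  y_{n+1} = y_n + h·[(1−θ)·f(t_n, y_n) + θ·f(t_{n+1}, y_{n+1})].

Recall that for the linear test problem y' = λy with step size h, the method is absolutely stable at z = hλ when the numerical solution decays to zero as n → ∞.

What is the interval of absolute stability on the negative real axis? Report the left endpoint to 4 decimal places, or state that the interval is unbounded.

With y'=λy (z=hλ):
  y_{n+1} = y_n + z·[7/11·y_n + 4/11·y_{n+1}] ⇒ (1 − 4/11z)y_{n+1} = (1 + 7/11z)y_n
  R(z) = (1 + 7/11z)/(1 − 4/11z).

Boundary: |R(x)|=1, x<0.
x=-0.65: |R|=0.4743
R=−1: 1+7/11x = −1+4/11x ⇒ -3/11x=2 ⇒ x=2/(-3/11)=-7.3333
Confirm numerically:
  x=-7.135: |R|=0.98495 <1
  x=-6.820: |R|=0.95977 <1
  x=-5.388: |R|=0.82072 <1
  x=-4.671: |R|=0.73093 <1
  x=-7.864: |R|=1.03750 >1
  x=-7.638: |R|=1.02200 >1
Interval (-7.3333, 0).

z∈(-7.3333,0).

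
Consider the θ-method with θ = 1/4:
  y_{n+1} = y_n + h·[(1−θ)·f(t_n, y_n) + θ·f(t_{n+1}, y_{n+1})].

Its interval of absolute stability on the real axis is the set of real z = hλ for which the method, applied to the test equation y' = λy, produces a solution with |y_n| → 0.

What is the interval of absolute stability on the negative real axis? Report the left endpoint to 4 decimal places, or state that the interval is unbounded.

Set f=λy, z=hλ:
  y_{n+1} = y_n + z·[3/4·y_n + 1/4·y_{n+1}] ⇒ (1 − 1/4z)y_{n+1} = (1 + 3/4z)y_n
  R(z) = (1 + 3/4z)/(1 − 1/4z).

Need |R(x)|<1, x<0.
x=-1.71: |R|=0.1979
R=−1: 1+3/4x = −1+1/4x ⇒ -1/2x=2 ⇒ x=2/(-1/2)=-4.0000
Confirm numerically:
  x=-3.753: |R|=0.93628 <1
  x=-3.157: |R|=0.76443 <1
  x=-2.483: |R|=0.53201 <1
  x=-2.133: |R|=0.39116 <1
  x=-4.551: |R|=1.12887 >1
  x=-4.275: |R|=1.06647 >1
Stable set (-4.0000, 0).

z∈(-4.0000,0).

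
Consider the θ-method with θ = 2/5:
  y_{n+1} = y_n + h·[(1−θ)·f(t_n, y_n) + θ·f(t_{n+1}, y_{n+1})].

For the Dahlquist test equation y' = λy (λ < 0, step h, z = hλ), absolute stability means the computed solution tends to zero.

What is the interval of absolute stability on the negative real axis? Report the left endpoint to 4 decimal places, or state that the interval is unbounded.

Test eqn y'=λy, z=hλ:
  y_{n+1} = y_n + z·[3/5·y_n + 2/5·y_{n+1}] ⇒ (1 − 2/5z)y_{n+1} = (1 + 3/5z)y_n
  ⇒ R(z) = (1 + 3/5z)/(1 − 2/5z).

Boundary: |R(x)|=1, x<0.
x=-1.62: |R|=0.0170
R=−1: 1+3/5x = −1+2/5x ⇒ -1/5x=2 ⇒ x=2/(-1/5)=-10.0000
Confirm numerically:
  x=-9.929: |R|=0.99714 <1
  x=-8.732: |R|=0.94355 <1
  x=-6.489: |R|=0.80471 <1
  x=-10.535: |R|=1.02052 >1
  x=-10.293: |R|=1.01145 >1
  x=-10.205: |R|=1.00807 >1
So |R|<1 on (-10.0000, 0).

(-10.0000, 0).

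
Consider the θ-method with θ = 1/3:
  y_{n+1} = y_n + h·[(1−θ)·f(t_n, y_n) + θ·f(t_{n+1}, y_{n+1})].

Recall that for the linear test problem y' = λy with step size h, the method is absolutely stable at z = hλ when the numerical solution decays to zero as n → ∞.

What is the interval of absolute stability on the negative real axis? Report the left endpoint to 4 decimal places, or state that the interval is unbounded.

(-6.0000, 0).

With y'=λy (z=hλ):
  y_{n+1} = y_n + z·[2/3·y_n + 1/3·y_{n+1}] ⇒ (1 − 1/3z)y_{n+1} = (1 + 2/3z)y_n
  so R(z) = (1 + 2/3z)/(1 − 1/3z).

Find x<0 with |R(x)|<1.
x=-1.76: |R|=0.1092
R=−1: 1+2/3x = −1+1/3x ⇒ -1/3x=2 ⇒ x=2/(-1/3)=-6.0000
Confirm numerically:
  x=-5.235: |R|=0.90710 <1
  x=-4.346: |R|=0.77484 <1
  x=-3.955: |R|=0.70597 <1
  x=-2.606: |R|=0.39458 <1
  x=-6.476: |R|=1.05023 >1
  x=-6.469: |R|=1.04953 >1
  x=-6.321: |R|=1.03444 >1
Stable set (-6.0000, 0).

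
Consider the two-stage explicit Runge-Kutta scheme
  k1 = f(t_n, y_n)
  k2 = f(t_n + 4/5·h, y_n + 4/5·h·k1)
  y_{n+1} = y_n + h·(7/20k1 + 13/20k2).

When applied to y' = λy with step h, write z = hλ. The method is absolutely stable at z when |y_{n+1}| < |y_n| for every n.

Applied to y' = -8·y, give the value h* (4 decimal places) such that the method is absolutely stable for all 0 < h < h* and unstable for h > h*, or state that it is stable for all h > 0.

(-1.9231,0); λ=-8 ⇒ h* = (25/13)/8 = 0.2404.

Set f=λy, z=hλ:
  k1=λy_n ⇒ h·k1=z·y_n;  k2=λ(1+4/5z)y_n ⇒ h·k2=z(1+4/5z)y_n
  y_{n+1}/y_n = 1 + 7/20z + 13/20z(1+4/5z) = 1 + z + 13/25z²
  so R(z) = 1 + z + 13/25z².

Find x<0 with |R(x)|<1.
x=-0.43: |R|=0.6661
R=1: x+13/25x²=0 ⇒ x=−25/13=-1.9231; min R=1−1/(4·13/25)=0.5192>−1
Confirm numerically:
  x=-1.632: |R|=0.75298 <1
  x=-1.514: |R|=0.67794 <1
  x=-1.048: |R|=0.52312 <1
  x=-0.832: |R|=0.52796 <1
  x=-2.356: |R|=1.53038 >1
  x=-2.080: |R|=1.16973 >1
Interval (-1.9231, 0).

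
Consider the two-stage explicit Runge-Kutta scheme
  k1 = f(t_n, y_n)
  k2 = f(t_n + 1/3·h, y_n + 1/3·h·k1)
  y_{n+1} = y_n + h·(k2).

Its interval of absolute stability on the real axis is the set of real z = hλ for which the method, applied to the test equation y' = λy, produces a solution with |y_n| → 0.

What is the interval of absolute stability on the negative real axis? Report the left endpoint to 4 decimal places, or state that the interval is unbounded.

With y'=λy (z=hλ):
  k1=λy_n ⇒ h·k1=z·y_n;  k2=λ(1+1/3z)y_n ⇒ h·k2=z(1+1/3z)y_n
  y_{n+1}/y_n = 1 + z(1+1/3z) = 1 + z + 1/3z²
  R(z) = 1 + z + 1/3z².

Find x<0 with |R(x)|<1.
x=-0.48: |R|=0.5968
R=1: x+1/3x²=0 ⇒ x=−3=-3.0000; min R=1−1/(4·1/3)=0.2500>−1
Confirm numerically:
  x=-2.503: |R|=0.58534 <1
  x=-1.920: |R|=0.30880 <1
  x=-1.517: |R|=0.25010 <1
  x=-3.286: |R|=1.31327 >1
  x=-3.278: |R|=1.30376 >1
  x=-3.232: |R|=1.24994 >1
Stable set (-3.0000, 0).

(-3.0000, 0).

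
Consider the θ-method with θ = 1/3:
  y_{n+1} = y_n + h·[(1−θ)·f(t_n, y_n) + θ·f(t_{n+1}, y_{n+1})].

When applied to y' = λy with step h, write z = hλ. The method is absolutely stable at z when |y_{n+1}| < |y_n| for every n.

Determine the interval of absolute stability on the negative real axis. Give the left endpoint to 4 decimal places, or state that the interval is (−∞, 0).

On y'=λy, z=hλ:
  y_{n+1} = y_n + z·[2/3·y_n + 1/3·y_{n+1}] ⇒ (1 − 1/3z)y_{n+1} = (1 + 2/3z)y_n
  so R(z) = (1 + 2/3z)/(1 − 1/3z).

Find x<0 with |R(x)|<1.
x=-1.19: |R|=0.1480
R=−1: 1+2/3x = −1+1/3x ⇒ -1/3x=2 ⇒ x=2/(-1/3)=-6.0000
Confirm numerically:
  x=-4.855: |R|=0.85423 <1
  x=-3.440: |R|=0.60248 <1
  x=-2.898: |R|=0.47406 <1
  x=-2.737: |R|=0.43124 <1
  x=-6.495: |R|=1.05213 >1
  x=-6.095: |R|=1.01045 >1
So |R|<1 on (-6.0000, 0).

z∈(-6.0000,0).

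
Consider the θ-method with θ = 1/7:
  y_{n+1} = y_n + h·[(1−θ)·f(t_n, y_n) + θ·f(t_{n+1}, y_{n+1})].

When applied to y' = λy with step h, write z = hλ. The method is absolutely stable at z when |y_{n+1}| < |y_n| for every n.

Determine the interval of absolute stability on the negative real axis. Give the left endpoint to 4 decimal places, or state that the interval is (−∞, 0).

Set f=λy, z=hλ:
  y_{n+1} = y_n + z·[6/7·y_n + 1/7·y_{n+1}] ⇒ (1 − 1/7z)y_{n+1} = (1 + 6/7z)y_n
  Hence R(z) = (1 + 6/7z)/(1 − 1/7z).

Need |R(x)|<1, x<0.
x=-1.68: |R|=0.3548
R=−1: 1+6/7x = −1+1/7x ⇒ -5/7x=2 ⇒ x=2/(-5/7)=-2.8000
Confirm numerically:
  x=-2.507: |R|=0.84590 <1
  x=-2.218: |R|=0.68431 <1
  x=-2.020: |R|=0.56763 <1
  x=-3.200: |R|=1.19608 >1
  x=-2.864: |R|=1.03244 >1
Stable set (-2.8000, 0).

(-2.8000, 0).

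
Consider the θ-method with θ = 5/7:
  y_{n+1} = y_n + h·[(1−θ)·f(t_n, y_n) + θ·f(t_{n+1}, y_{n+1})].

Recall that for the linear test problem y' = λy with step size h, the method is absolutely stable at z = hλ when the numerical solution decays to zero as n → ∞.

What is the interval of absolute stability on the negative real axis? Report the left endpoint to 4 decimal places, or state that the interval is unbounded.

interval (−∞, 0).

With y'=λy (z=hλ):
  y_{n+1} = y_n + z·[2/7·y_n + 5/7·y_{n+1}] ⇒ (1 − 5/7z)y_{n+1} = (1 + 2/7z)y_n
  Hence R(z) = (1 + 2/7z)/(1 − 5/7z).

Find x<0 with |R(x)|<1.
x=-0.44: |R|=0.6652
x=-2: |R|=0.1765
x=-10: |R|=0.2281
x=-100: |R|=0.3807
θ=5/7≥1/2 ⇒ |1+2/7x|<|1−5/7x| ∀x<0 ⇒ stable on all of ℝ⁻.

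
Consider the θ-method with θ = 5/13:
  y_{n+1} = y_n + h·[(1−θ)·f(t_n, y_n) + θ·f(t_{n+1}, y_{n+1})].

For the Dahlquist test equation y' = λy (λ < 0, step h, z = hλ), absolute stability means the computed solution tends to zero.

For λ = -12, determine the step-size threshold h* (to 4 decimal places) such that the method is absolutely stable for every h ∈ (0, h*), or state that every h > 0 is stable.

(-8.6667,0); λ=-12 ⇒ h* = (26/3)/12 = 0.7222.

Test eqn y'=λy, z=hλ:
  y_{n+1} = y_n + z·[8/13·y_n + 5/13·y_{n+1}] ⇒ (1 − 5/13z)y_{n+1} = (1 + 8/13z)y_n
  ⇒ R(z) = (1 + 8/13z)/(1 − 5/13z).

Boundary: |R(x)|=1, x<0.
x=-0.46: |R|=0.6092
R=−1: 1+8/13x = −1+5/13x ⇒ -3/13x=2 ⇒ x=2/(-3/13)=-8.6667
Confirm numerically:
  x=-5.543: |R|=0.76984 <1
  x=-5.071: |R|=0.71876 <1
  x=-4.021: |R|=0.57901 <1
  x=-3.708: |R|=0.52834 <1
  x=-9.067: |R|=1.02059 >1
  x=-8.951: |R|=1.01477 >1
  x=-8.778: |R|=1.00587 >1
Stable set (-8.6667, 0).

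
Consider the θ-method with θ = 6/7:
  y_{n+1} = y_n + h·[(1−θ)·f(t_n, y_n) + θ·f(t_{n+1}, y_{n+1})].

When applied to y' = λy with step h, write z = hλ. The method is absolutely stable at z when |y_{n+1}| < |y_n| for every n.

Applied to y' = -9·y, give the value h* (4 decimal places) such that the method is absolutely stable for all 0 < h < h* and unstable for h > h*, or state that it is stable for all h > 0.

unbounded; (−∞, 0). Any h>0 works for λ=-9.

On y'=λy, z=hλ:
  y_{n+1} = y_n + z·[1/7·y_n + 6/7·y_{n+1}] ⇒ (1 − 6/7z)y_{n+1} = (1 + 1/7z)y_n
  Hence R(z) = (1 + 1/7z)/(1 − 6/7z).

Boundary: |R(x)|=1, x<0.
x=-0.47: |R|=0.6650
x=-2: |R|=0.2632
x=-10: |R|=0.0448
x=-100: |R|=0.1532
θ=6/7≥1/2 ⇒ |1+1/7x|<|1−6/7x| ∀x<0 ⇒ stable on all of ℝ⁻.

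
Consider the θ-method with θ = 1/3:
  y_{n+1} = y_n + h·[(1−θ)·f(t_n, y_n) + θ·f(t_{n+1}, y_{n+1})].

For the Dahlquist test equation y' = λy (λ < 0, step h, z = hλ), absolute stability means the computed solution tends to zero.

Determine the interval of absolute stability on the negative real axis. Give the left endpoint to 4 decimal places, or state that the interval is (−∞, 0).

With y'=λy (z=hλ):
  y_{n+1} = y_n + z·[2/3·y_n + 1/3·y_{n+1}] ⇒ (1 − 1/3z)y_{n+1} = (1 + 2/3z)y_n
  ⇒ R(z) = (1 + 2/3z)/(1 − 1/3z).

Boundary: |R(x)|=1, x<0.
x=-0.49: |R|=0.5788
R=−1: 1+2/3x = −1+1/3x ⇒ -1/3x=2 ⇒ x=2/(-1/3)=-6.0000
Confirm numerically:
  x=-5.293: |R|=0.91475 <1
  x=-5.073: |R|=0.88517 <1
  x=-4.388: |R|=0.78181 <1
  x=-2.641: |R|=0.40454 <1
  x=-6.337: |R|=1.03609 >1
  x=-6.101: |R|=1.01110 >1
Interval (-6.0000, 0).

(-6.0000, 0).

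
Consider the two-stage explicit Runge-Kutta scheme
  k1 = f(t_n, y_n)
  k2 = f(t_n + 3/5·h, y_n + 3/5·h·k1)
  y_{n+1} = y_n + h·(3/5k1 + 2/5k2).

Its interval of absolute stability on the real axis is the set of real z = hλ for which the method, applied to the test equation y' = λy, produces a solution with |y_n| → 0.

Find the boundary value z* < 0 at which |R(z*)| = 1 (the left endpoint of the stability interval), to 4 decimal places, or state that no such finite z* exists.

left endpoint -4.1667.

On y'=λy, z=hλ:
  k1=λy_n ⇒ h·k1=z·y_n;  k2=λ(1+3/5z)y_n ⇒ h·k2=z(1+3/5z)y_n
  y_{n+1}/y_n = 1 + 3/5z + 2/5z(1+3/5z) = 1 + z + 6/25z²
  ⇒ R(z) = 1 + z + 6/25z².

Need |R(x)|<1, x<0.
x=-1.3: |R|=0.1056
R=1: x+6/25x²=0 ⇒ x=−25/6=-4.1667; min R=1−1/(4·6/25)=-0.0417>−1
Confirm numerically:
  x=-3.995: |R|=0.83541 <1
  x=-3.067: |R|=0.19056 <1
  x=-2.669: |R|=0.04065 <1
  x=-2.342: |R|=0.02561 <1
  x=-4.669: |R|=1.56289 >1
  x=-4.393: |R|=1.23863 >1
  x=-4.235: |R|=1.06945 >1
Stable set (-4.1667, 0).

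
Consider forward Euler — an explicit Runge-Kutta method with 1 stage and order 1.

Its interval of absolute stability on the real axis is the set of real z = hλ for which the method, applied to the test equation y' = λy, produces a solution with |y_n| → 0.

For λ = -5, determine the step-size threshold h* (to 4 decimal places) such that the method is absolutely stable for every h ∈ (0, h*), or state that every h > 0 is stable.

(-2.0000,0); λ=-5 ⇒ h* = 0.4000.

On y'=λy, z=hλ:
  order 1, 1-stage ⇒ R(z)=1+z
  (e.g. R(-1.61)=-0.61000, |R|=0.61000)

Boundary: |R(x)|=1, x<0.
x=-1.61: |R|=0.6100
|R(-1.42)|=0.4200 |R(-1.03)|=0.0300 |R(-0.54)|=0.4600
Bisect:
  x_lo=-2.5609 |R|=1.5609  x_hi=-0.2214 |R|=0.7786
  mid=-1.39115 |R|=0.39115 →hi
  mid=-1.97601 |R|=0.97601 →hi
  mid=-2.26844 |R|=1.26844 →lo
  mid=-2.12223 |R|=1.12223 →lo
  mid=-2.04912 |R|=1.04912 →lo
  mid=-2.01256 |R|=1.01256 →lo
  mid=-1.99429 |R|=0.99429 →hi
  mid=-2.00343 |R|=1.00343 →lo
  mid=-1.99886 |R|=0.99886 →hi
  ...
  [-2.00014,-2.00000] ⇒ x*=-2.0000
Interval (-2.0000, 0).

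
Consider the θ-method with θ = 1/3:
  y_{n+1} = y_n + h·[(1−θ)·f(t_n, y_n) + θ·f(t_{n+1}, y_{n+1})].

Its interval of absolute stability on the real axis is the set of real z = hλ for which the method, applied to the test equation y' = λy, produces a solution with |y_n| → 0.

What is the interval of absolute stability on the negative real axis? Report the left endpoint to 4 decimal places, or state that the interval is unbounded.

z∈(-6.0000,0).

Test eqn y'=λy, z=hλ:
  y_{n+1} = y_n + z·[2/3·y_n + 1/3·y_{n+1}] ⇒ (1 − 1/3z)y_{n+1} = (1 + 2/3z)y_n
  R(z) = (1 + 2/3z)/(1 − 1/3z).

Solve |R(x)|<1 on ℝ⁻.
x=-1.66: |R|=0.0687
R=−1: 1+2/3x = −1+1/3x ⇒ -1/3x=2 ⇒ x=2/(-1/3)=-6.0000
Confirm numerically:
  x=-5.739: |R|=0.97013 <1
  x=-5.569: |R|=0.94970 <1
  x=-3.201: |R|=0.54862 <1
  x=-6.527: |R|=1.05532 >1
  x=-6.526: |R|=1.05522 >1
  x=-6.312: |R|=1.03351 >1
Stable set (-6.0000, 0).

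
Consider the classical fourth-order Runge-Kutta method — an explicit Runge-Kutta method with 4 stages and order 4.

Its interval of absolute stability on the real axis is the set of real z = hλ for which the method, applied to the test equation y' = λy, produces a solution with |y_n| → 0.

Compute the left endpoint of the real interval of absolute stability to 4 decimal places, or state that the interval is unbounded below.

z* = -2.7853.

With y'=λy (z=hλ):
  order 4, 4-stage ⇒ R(z)=1+z+z^2/2+z^3/6+z^4/24
  (e.g. R(-1)=0.37500, |R|=0.37500)

Find x<0 with |R(x)|<1.
x=-1: |R|=0.3750
|R(-2.98)|=1.3355 |R(-2.52)|=0.6683 |R(-0.68)|=0.5077
Bisect:
  x_lo=-3.5434 |R|=2.8881  x_hi=-0.1889 |R|=0.8278
  mid=-1.86617 |R|=0.29729 →hi
  mid=-2.70479 |R|=0.88526 →hi
  mid=-3.12410 |R|=1.64310 →lo
  mid=-2.91445 |R|=1.21284 →lo
  mid=-2.80962 |R|=1.03730 →lo
  mid=-2.75721 |R|=0.95847 →hi
  mid=-2.78341 |R|=0.99717 →hi
  mid=-2.79652 |R|=1.01705 →lo
  mid=-2.78996 |R|=1.00707 →lo
  ...
  [-2.78546,-2.78526] ⇒ x*=-2.7853
Stable set (-2.7853, 0).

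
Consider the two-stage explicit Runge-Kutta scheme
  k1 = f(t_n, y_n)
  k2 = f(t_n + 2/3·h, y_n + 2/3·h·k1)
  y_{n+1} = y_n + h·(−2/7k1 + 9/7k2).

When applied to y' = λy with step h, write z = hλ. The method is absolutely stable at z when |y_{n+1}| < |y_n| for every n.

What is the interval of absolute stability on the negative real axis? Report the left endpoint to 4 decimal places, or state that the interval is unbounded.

z∈(-1.1667,0).

With y'=λy (z=hλ):
  k1=λy_n ⇒ h·k1=z·y_n;  k2=λ(1+2/3z)y_n ⇒ h·k2=z(1+2/3z)y_n
  y_{n+1}/y_n = 1 − 2/7z + 9/7z(1+2/3z) = 1 + z + 6/7z²
  so R(z) = 1 + z + 6/7z².

Find x<0 with |R(x)|<1.
x=-1.51: |R|=1.4444
R=1: x+6/7x²=0 ⇒ x=−7/6=-1.1667; min R=1−1/(4·6/7)=0.7083>−1
Confirm numerically:
  x=-1.109: |R|=0.94518 <1
  x=-1.066: |R|=0.90802 <1
  x=-0.805: |R|=0.75045 <1
  x=-0.699: |R|=0.71980 <1
  x=-1.679: |R|=1.73732 >1
  x=-1.677: |R|=1.73357 >1
Stable set (-1.1667, 0).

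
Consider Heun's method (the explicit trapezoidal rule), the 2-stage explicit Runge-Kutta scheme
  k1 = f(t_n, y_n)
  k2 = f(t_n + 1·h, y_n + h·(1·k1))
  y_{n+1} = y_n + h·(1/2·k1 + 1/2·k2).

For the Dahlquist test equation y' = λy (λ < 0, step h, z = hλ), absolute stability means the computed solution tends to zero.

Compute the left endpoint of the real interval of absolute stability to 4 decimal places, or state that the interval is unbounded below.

Test eqn y'=λy, z=hλ:
  order 2, 2-stage ⇒ R(z)=1+z+z^2/2
  (e.g. R(-0.54)=0.60580, |R|=0.60580)

Need |R(x)|<1, x<0.
x=-0.54: |R|=0.6058
|R(-1.75)|=0.7812 |R(-1.69)|=0.7380 |R(-0.83)|=0.5145
Bisect:
  x_lo=-2.3174 |R|=1.3677  x_hi=-0.0604 |R|=0.9414
  mid=-1.18890 |R|=0.51784 →hi
  mid=-1.75314 |R|=0.78361 →hi
  mid=-2.03526 |R|=1.03588 →lo
  mid=-1.89420 |R|=0.89980 →hi
  mid=-1.96473 |R|=0.96535 →hi
  mid=-1.99999 |R|=0.99999 →hi
  mid=-2.01763 |R|=1.01778 →lo
  mid=-2.00881 |R|=1.00885 →lo
  ...
  [-2.00013,-1.99999] ⇒ x*=-2.0000
So |R|<1 on (-2.0000, 0).

z* = -2.0000.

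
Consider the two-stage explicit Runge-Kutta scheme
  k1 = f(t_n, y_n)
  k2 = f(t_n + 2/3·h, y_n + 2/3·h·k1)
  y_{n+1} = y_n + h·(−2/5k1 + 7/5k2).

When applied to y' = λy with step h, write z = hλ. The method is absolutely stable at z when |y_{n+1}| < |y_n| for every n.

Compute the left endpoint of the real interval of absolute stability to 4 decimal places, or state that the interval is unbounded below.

On y'=λy, z=hλ:
  k1=λy_n ⇒ h·k1=z·y_n;  k2=λ(1+2/3z)y_n ⇒ h·k2=z(1+2/3z)y_n
  y_{n+1}/y_n = 1 − 2/5z + 7/5z(1+2/3z) = 1 + z + 14/15z²
  so R(z) = 1 + z + 14/15z².

Solve |R(x)|<1 on ℝ⁻.
x=-1.1: |R|=1.0293
R=1: x+14/15x²=0 ⇒ x=−15/14=-1.0714; min R=1−1/(4·14/15)=0.7321>−1
Confirm numerically:
  x=-0.948: |R|=0.89079 <1
  x=-0.582: |R|=0.73414 <1
  x=-0.468: |R|=0.73642 <1
  x=-1.622: |R|=1.83349 >1
  x=-1.165: |R|=1.10174 >1
Stable set (-1.0714, 0).

z* = -1.0714.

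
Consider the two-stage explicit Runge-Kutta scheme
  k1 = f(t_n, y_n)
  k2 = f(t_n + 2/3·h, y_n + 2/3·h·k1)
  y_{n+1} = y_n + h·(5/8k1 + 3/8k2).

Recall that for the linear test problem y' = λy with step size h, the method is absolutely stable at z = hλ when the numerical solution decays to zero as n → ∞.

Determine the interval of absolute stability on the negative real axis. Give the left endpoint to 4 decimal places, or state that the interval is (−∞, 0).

Set f=λy, z=hλ:
  k1=λy_n ⇒ h·k1=z·y_n;  k2=λ(1+2/3z)y_n ⇒ h·k2=z(1+2/3z)y_n
  y_{n+1}/y_n = 1 + 5/8z + 3/8z(1+2/3z) = 1 + z + 1/4z²
  so R(z) = 1 + z + 1/4z².

Solve |R(x)|<1 on ℝ⁻.
x=-0.51: |R|=0.5550
R=1: x+1/4x²=0 ⇒ x=−4=-4.0000; min R=1−1/(4·1/4)=0.0000>−1
Confirm numerically:
  x=-3.485: |R|=0.55131 <1
  x=-2.087: |R|=0.00189 <1
  x=-1.954: |R|=0.00053 <1
  x=-4.182: |R|=1.19028 >1
  x=-4.073: |R|=1.07433 >1
  x=-4.052: |R|=1.05268 >1
So |R|<1 on (-4.0000, 0).

z∈(-4.0000,0).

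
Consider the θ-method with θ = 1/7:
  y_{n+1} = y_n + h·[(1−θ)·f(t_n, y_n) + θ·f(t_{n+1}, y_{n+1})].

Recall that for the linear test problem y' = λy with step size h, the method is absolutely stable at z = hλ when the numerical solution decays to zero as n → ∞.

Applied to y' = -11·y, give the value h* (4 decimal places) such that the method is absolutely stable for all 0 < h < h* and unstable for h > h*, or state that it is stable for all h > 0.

With y'=λy (z=hλ):
  y_{n+1} = y_n + z·[6/7·y_n + 1/7·y_{n+1}] ⇒ (1 − 1/7z)y_{n+1} = (1 + 6/7z)y_n
  so R(z) = (1 + 6/7z)/(1 − 1/7z).

Solve |R(x)|<1 on ℝ⁻.
x=-0.73: |R|=0.3389
R=−1: 1+6/7x = −1+1/7x ⇒ -5/7x=2 ⇒ x=2/(-5/7)=-2.8000
Confirm numerically:
  x=-2.210: |R|=0.67970 <1
  x=-1.557: |R|=0.27369 <1
  x=-1.522: |R|=0.25018 <1
  x=-1.362: |R|=0.14016 <1
  x=-3.399: |R|=1.28801 >1
  x=-2.881: |R|=1.04099 >1
So |R|<1 on (-2.8000, 0).

(-2.8000,0); λ=-11 ⇒ h* = (14/5)/11 = 0.2545.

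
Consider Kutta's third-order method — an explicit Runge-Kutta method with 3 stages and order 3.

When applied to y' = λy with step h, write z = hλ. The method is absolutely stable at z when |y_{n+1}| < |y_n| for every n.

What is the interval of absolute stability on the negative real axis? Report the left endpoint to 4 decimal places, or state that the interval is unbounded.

(-2.5127, 0).

With y'=λy (z=hλ):
  order 3, 3-stage ⇒ R(z)=1+z+z^2/2+z^3/6
  (e.g. R(-0.86)=0.40379, |R|=0.40379)

Boundary: |R(x)|=1, x<0.
x=-0.86: |R|=0.4038
|R(-2.76)|=1.4553 |R(-1.79)|=0.1438 |R(-0.67)|=0.5043
Bisect:
  x_lo=-3.0383 |R|=2.0971  x_hi=-0.3542 |R|=0.7011
  mid=-1.69623 |R|=0.07103 →hi
  mid=-2.36725 |R|=0.77627 →hi
  mid=-2.70275 |R|=1.34086 →lo
  mid=-2.53500 |R|=1.03696 →lo
  mid=-2.45112 |R|=0.90151 →hi
  mid=-2.49306 |R|=0.96792 →hi
  mid=-2.51403 |R|=1.00211 →lo
  mid=-2.50354 |R|=0.98494 →hi
  mid=-2.50879 |R|=0.99350 →hi
  mid=-2.51141 |R|=0.99780 →hi
  ...
  [-2.51288,-2.51272] ⇒ x*=-2.5127
So |R|<1 on (-2.5127, 0).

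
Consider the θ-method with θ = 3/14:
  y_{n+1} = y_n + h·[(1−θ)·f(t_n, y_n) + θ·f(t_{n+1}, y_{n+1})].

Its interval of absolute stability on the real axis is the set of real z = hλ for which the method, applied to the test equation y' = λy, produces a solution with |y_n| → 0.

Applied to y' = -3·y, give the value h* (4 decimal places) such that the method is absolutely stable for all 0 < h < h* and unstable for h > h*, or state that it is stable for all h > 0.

(-3.5000,0); λ=-3 ⇒ h* = (7/2)/3 = 1.1667.

With y'=λy (z=hλ):
  y_{n+1} = y_n + z·[11/14·y_n + 3/14·y_{n+1}] ⇒ (1 − 3/14z)y_{n+1} = (1 + 11/14z)y_n
  Hence R(z) = (1 + 11/14z)/(1 − 3/14z).

Solve |R(x)|<1 on ℝ⁻.
x=-0.94: |R|=0.2176
R=−1: 1+11/14x = −1+3/14x ⇒ -4/7x=2 ⇒ x=2/(-4/7)=-3.5000
Confirm numerically:
  x=-3.272: |R|=0.92341 <1
  x=-2.577: |R|=0.66021 <1
  x=-2.152: |R|=0.47282 <1
  x=-3.698: |R|=1.06312 >1
  x=-3.604: |R|=1.03353 >1
Interval (-3.5000, 0).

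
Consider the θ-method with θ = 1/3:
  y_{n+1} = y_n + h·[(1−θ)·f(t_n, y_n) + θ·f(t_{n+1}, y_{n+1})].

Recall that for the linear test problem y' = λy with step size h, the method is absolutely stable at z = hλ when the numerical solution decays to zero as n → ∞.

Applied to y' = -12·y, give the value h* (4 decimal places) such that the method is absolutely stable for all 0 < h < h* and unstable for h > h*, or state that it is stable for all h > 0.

(-6.0000,0); λ=-12 ⇒ h* = (6)/12 = 0.5000.

With y'=λy (z=hλ):
  y_{n+1} = y_n + z·[2/3·y_n + 1/3·y_{n+1}] ⇒ (1 − 1/3z)y_{n+1} = (1 + 2/3z)y_n
  Hence R(z) = (1 + 2/3z)/(1 − 1/3z).

Boundary: |R(x)|=1, x<0.
x=-1.72: |R|=0.0932
R=−1: 1+2/3x = −1+1/3x ⇒ -1/3x=2 ⇒ x=2/(-1/3)=-6.0000
Confirm numerically:
  x=-5.572: |R|=0.95007 <1
  x=-5.377: |R|=0.92563 <1
  x=-3.184: |R|=0.54463 <1
  x=-2.520: |R|=0.36957 <1
  x=-6.539: |R|=1.05650 >1
  x=-6.299: |R|=1.03215 >1
So |R|<1 on (-6.0000, 0).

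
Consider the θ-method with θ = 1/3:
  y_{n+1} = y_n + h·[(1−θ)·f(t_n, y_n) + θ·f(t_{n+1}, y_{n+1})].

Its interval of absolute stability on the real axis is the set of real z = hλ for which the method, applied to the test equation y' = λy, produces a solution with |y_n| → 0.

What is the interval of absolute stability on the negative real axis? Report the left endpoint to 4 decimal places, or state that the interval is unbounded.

Set f=λy, z=hλ:
  y_{n+1} = y_n + z·[2/3·y_n + 1/3·y_{n+1}] ⇒ (1 − 1/3z)y_{n+1} = (1 + 2/3z)y_n
  ⇒ R(z) = (1 + 2/3z)/(1 − 1/3z).

Solve |R(x)|<1 on ℝ⁻.
x=-1.44: |R|=0.0270
R=−1: 1+2/3x = −1+1/3x ⇒ -1/3x=2 ⇒ x=2/(-1/3)=-6.0000
Confirm numerically:
  x=-5.653: |R|=0.95990 <1
  x=-4.214: |R|=0.75243 <1
  x=-3.018: |R|=0.50449 <1
  x=-2.805: |R|=0.44961 <1
  x=-6.559: |R|=1.05848 >1
  x=-6.435: |R|=1.04610 >1
  x=-6.115: |R|=1.01262 >1
Interval (-6.0000, 0).

(-6.0000, 0).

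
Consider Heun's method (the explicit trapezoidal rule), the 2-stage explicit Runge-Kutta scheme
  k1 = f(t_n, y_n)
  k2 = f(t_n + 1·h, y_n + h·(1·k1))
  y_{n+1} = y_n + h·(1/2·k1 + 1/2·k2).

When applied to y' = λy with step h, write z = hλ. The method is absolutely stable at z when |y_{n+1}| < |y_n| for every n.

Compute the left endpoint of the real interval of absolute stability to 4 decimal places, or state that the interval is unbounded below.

Test eqn y'=λy, z=hλ:
  order 2, 2-stage ⇒ R(z)=1+z+z^2/2
  (e.g. R(-0.52)=0.61520, |R|=0.61520)

Solve |R(x)|<1 on ℝ⁻.
x=-0.52: |R|=0.6152
|R(-2.16)|=1.1728 |R(-1.34)|=0.5578 |R(-0.62)|=0.5722
Bisect:
  x_lo=-2.7248 |R|=1.9874  x_hi=-0.1704 |R|=0.8441
  mid=-1.44760 |R|=0.60017 →hi
  mid=-2.08618 |R|=1.08989 →lo
  mid=-1.76689 |R|=0.79406 →hi
  mid=-1.92653 |R|=0.92923 →hi
  mid=-2.00635 |R|=1.00638 →lo
  mid=-1.96644 |R|=0.96701 →hi
  mid=-1.98640 |R|=0.98649 →hi
  mid=-1.99638 |R|=0.99638 →hi
  mid=-2.00137 |R|=1.00137 →lo
  ...
  [-2.00012,-1.99996] ⇒ x*=-2.0000
Stable set (-2.0000, 0).

z* = -2.0000.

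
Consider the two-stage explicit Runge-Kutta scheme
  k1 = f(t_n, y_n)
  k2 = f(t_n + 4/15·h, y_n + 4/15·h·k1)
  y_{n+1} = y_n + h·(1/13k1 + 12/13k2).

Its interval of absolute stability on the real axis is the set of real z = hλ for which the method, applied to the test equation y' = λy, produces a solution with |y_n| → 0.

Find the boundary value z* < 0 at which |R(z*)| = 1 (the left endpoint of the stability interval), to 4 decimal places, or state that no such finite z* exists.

left endpoint -4.0625.

On y'=λy, z=hλ:
  k1=λy_n ⇒ h·k1=z·y_n;  k2=λ(1+4/15z)y_n ⇒ h·k2=z(1+4/15z)y_n
  y_{n+1}/y_n = 1 + 1/13z + 12/13z(1+4/15z) = 1 + z + 16/65z²
  Hence R(z) = 1 + z + 16/65z².

Solve |R(x)|<1 on ℝ⁻.
x=-1.54: |R|=0.0438
R=1: x+16/65x²=0 ⇒ x=−65/16=-4.0625; min R=1−1/(4·16/65)=-0.0156>−1
Confirm numerically:
  x=-3.935: |R|=0.87650 <1
  x=-3.347: |R|=0.41052 <1
  x=-2.257: |R|=0.00308 <1
  x=-4.410: |R|=1.37722 >1
  x=-4.254: |R|=1.20053 >1
  x=-4.085: |R|=1.02262 >1
Interval (-4.0625, 0).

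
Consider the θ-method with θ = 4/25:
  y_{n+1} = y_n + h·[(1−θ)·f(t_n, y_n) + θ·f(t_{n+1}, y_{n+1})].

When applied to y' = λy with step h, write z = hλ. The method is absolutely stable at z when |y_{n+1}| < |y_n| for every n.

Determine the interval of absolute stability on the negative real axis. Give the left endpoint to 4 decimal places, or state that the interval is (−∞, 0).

(-2.9412, 0).

On y'=λy, z=hλ:
  y_{n+1} = y_n + z·[21/25·y_n + 4/25·y_{n+1}] ⇒ (1 − 4/25z)y_{n+1} = (1 + 21/25z)y_n
  R(z) = (1 + 21/25z)/(1 − 4/25z).

Solve |R(x)|<1 on ℝ⁻.
x=-1.05: |R|=0.1010
R=−1: 1+21/25x = −1+4/25x ⇒ -17/25x=2 ⇒ x=2/(-17/25)=-2.9412
Confirm numerically:
  x=-2.103: |R|=0.57354 <1
  x=-1.369: |R|=0.12301 <1
  x=-1.348: |R|=0.10884 <1
  x=-3.396: |R|=1.20039 >1
  x=-3.157: |R|=1.09751 >1
Interval (-2.9412, 0).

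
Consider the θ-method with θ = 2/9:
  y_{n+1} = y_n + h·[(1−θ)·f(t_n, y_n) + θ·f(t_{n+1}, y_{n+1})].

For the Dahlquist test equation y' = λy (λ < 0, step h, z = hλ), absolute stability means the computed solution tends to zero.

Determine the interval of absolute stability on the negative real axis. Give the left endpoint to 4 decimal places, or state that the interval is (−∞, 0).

Test eqn y'=λy, z=hλ:
  y_{n+1} = y_n + z·[7/9·y_n + 2/9·y_{n+1}] ⇒ (1 − 2/9z)y_{n+1} = (1 + 7/9z)y_n
  R(z) = (1 + 7/9z)/(1 − 2/9z).

Boundary: |R(x)|=1, x<0.
x=-1.42: |R|=0.0794
R=−1: 1+7/9x = −1+2/9x ⇒ -5/9x=2 ⇒ x=2/(-5/9)=-3.6000
Confirm numerically:
  x=-3.474: |R|=0.96050 <1
  x=-2.306: |R|=0.52468 <1
  x=-2.178: |R|=0.46765 <1
  x=-4.175: |R|=1.16571 >1
  x=-4.103: |R|=1.14617 >1
  x=-3.982: |R|=1.11259 >1
Interval (-3.6000, 0).

z∈(-3.6000,0).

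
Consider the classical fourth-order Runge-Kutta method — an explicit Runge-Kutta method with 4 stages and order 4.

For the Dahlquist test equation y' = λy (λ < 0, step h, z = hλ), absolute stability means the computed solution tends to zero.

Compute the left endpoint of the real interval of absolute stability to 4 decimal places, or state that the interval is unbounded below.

left endpoint -2.7853.

On y'=λy, z=hλ:
  order 4, 4-stage ⇒ R(z)=1+z+z^2/2+z^3/6+z^4/24
  (e.g. R(-0.38)=0.68392, |R|=0.68392)

Find x<0 with |R(x)|<1.
x=-0.38: |R|=0.6839
|R(-1.65)|=0.2714 |R(-1.49)|=0.2741 |R(-1.4)|=0.2827
Bisect:
  x_lo=-3.4714 |R|=2.6325  x_hi=-0.1347 |R|=0.8740
  mid=-1.80306 |R|=0.28587 →hi
  mid=-2.63723 |R|=0.79877 →hi
  mid=-3.05431 |R|=1.48737 →lo
  mid=-2.84577 |R|=1.09508 →lo
  mid=-2.74150 |R|=0.93596 →hi
  mid=-2.79364 |R|=1.01265 →lo
  mid=-2.76757 |R|=0.97360 →hi
  mid=-2.78060 |R|=0.99295 →hi
  mid=-2.78712 |R|=1.00276 →lo
  ...
  [-2.78549,-2.78529] ⇒ x*=-2.7853
Interval (-2.7853, 0).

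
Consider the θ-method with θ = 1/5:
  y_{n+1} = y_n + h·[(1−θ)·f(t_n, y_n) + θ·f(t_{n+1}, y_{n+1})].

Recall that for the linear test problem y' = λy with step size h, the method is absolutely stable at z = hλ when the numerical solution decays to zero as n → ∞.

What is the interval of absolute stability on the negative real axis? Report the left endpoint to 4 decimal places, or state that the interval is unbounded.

On y'=λy, z=hλ:
  y_{n+1} = y_n + z·[4/5·y_n + 1/5·y_{n+1}] ⇒ (1 − 1/5z)y_{n+1} = (1 + 4/5z)y_n
  so R(z) = (1 + 4/5z)/(1 − 1/5z).

Boundary: |R(x)|=1, x<0.
x=-1.76: |R|=0.3018
R=−1: 1+4/5x = −1+1/5x ⇒ -3/5x=2 ⇒ x=2/(-3/5)=-3.3333
Confirm numerically:
  x=-1.881: |R|=0.36681 <1
  x=-1.591: |R|=0.20695 <1
  x=-1.556: |R|=0.18670 <1
  x=-3.878: |R|=1.18405 >1
  x=-3.831: |R|=1.16906 >1
  x=-3.566: |R|=1.08148 >1
Stable set (-3.3333, 0).

z∈(-3.3333,0).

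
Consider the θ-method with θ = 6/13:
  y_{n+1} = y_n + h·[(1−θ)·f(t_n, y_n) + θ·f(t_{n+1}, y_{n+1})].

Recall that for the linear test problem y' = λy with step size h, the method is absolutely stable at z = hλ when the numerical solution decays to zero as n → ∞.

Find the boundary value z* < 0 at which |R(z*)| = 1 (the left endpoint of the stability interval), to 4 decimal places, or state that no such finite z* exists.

With y'=λy (z=hλ):
  y_{n+1} = y_n + z·[7/13·y_n + 6/13·y_{n+1}] ⇒ (1 − 6/13z)y_{n+1} = (1 + 7/13z)y_n
  R(z) = (1 + 7/13z)/(1 − 6/13z).

Solve |R(x)|<1 on ℝ⁻.
x=-1.33: |R|=0.1759
R=−1: 1+7/13x = −1+6/13x ⇒ -1/13x=2 ⇒ x=2/(-1/13)=-26.0000
Confirm numerically:
  x=-23.838: |R|=0.98614 <1
  x=-23.003: |R|=0.98015 <1
  x=-16.384: |R|=0.91361 <1
  x=-12.202: |R|=0.83995 <1
  x=-26.338: |R|=1.00198 >1
  x=-26.220: |R|=1.00129 >1
Stable set (-26.0000, 0).

left endpoint -26.0000.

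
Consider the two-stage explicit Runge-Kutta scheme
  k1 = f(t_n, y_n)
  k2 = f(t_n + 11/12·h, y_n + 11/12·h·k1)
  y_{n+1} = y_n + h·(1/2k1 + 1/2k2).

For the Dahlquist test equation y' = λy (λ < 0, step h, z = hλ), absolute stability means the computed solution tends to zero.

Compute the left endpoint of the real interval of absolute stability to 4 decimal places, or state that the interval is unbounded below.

z* = -2.1818.

Set f=λy, z=hλ:
  k1=λy_n ⇒ h·k1=z·y_n;  k2=λ(1+11/12z)y_n ⇒ h·k2=z(1+11/12z)y_n
  y_{n+1}/y_n = 1 + 1/2z + 1/2z(1+11/12z) = 1 + z + 11/24z²
  so R(z) = 1 + z + 11/24z².

Boundary: |R(x)|=1, x<0.
x=-1.65: |R|=0.5978
R=1: x+11/24x²=0 ⇒ x=−24/11=-2.1818; min R=1−1/(4·11/24)=0.4545>−1
Confirm numerically:
  x=-2.002: |R|=0.83500 <1
  x=-1.834: |R|=0.70763 <1
  x=-1.338: |R|=0.48253 <1
  x=-2.514: |R|=1.38276 >1
  x=-2.431: |R|=1.27764 >1
  x=-2.341: |R|=1.17080 >1
Interval (-2.1818, 0).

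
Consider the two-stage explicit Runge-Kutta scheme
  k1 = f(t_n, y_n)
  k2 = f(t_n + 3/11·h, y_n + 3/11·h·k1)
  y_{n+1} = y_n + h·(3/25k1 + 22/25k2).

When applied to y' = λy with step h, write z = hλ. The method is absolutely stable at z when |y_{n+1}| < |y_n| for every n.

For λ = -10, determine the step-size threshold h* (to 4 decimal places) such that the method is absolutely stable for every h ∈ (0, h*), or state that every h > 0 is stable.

(-4.1667,0); λ=-10 ⇒ h* = (25/6)/10 = 0.4167.

Test eqn y'=λy, z=hλ:
  k1=λy_n ⇒ h·k1=z·y_n;  k2=λ(1+3/11z)y_n ⇒ h·k2=z(1+3/11z)y_n
  y_{n+1}/y_n = 1 + 3/25z + 22/25z(1+3/11z) = 1 + z + 6/25z²
  so R(z) = 1 + z + 6/25z².

Find x<0 with |R(x)|<1.
x=-0.69: |R|=0.4243
R=1: x+6/25x²=0 ⇒ x=−25/6=-4.1667; min R=1−1/(4·6/25)=-0.0417>−1
Confirm numerically:
  x=-3.925: |R|=0.77235 <1
  x=-3.798: |R|=0.66395 <1
  x=-3.469: |R|=0.41915 <1
  x=-2.776: |R|=0.07348 <1
  x=-4.463: |R|=1.31741 >1
  x=-4.432: |R|=1.28223 >1
  x=-4.296: |R|=1.13335 >1
So |R|<1 on (-4.1667, 0).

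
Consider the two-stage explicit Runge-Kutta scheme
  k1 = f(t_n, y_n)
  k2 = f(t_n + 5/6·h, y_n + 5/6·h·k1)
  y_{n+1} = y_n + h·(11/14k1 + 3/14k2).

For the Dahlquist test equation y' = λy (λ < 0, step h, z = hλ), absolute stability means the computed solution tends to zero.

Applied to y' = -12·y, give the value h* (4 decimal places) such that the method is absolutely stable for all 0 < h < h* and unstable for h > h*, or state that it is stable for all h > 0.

(-5.6000,0); λ=-12 ⇒ h* = (28/5)/12 = 0.4667.

Test eqn y'=λy, z=hλ:
  k1=λy_n ⇒ h·k1=z·y_n;  k2=λ(1+5/6z)y_n ⇒ h·k2=z(1+5/6z)y_n
  y_{n+1}/y_n = 1 + 11/14z + 3/14z(1+5/6z) = 1 + z + 5/28z²
  ⇒ R(z) = 1 + z + 5/28z².

Solve |R(x)|<1 on ℝ⁻.
x=-0.82: |R|=0.3001
R=1: x+5/28x²=0 ⇒ x=−28/5=-5.6000; min R=1−1/(4·5/28)=-0.4000>−1
Confirm numerically:
  x=-4.485: |R|=0.10700 <1
  x=-4.386: |R|=0.04918 <1
  x=-4.383: |R|=0.04748 <1
  x=-3.860: |R|=0.19936 <1
  x=-5.779: |R|=1.18472 >1
  x=-5.753: |R|=1.15718 >1
So |R|<1 on (-5.6000, 0).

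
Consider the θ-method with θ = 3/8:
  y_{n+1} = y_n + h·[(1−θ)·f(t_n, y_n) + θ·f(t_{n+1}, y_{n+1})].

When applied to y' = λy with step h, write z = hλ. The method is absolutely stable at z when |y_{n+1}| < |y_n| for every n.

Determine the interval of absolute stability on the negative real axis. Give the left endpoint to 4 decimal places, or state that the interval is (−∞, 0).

(-8.0000, 0).

On y'=λy, z=hλ:
  y_{n+1} = y_n + z·[5/8·y_n + 3/8·y_{n+1}] ⇒ (1 − 3/8z)y_{n+1} = (1 + 5/8z)y_n
  R(z) = (1 + 5/8z)/(1 − 3/8z).

Boundary: |R(x)|=1, x<0.
x=-0.91: |R|=0.3215
R=−1: 1+5/8x = −1+3/8x ⇒ -1/4x=2 ⇒ x=2/(-1/4)=-8.0000
Confirm numerically:
  x=-7.385: |R|=0.95921 <1
  x=-6.199: |R|=0.86457 <1
  x=-4.654: |R|=0.69529 <1
  x=-4.082: |R|=0.61296 <1
  x=-8.122: |R|=1.00754 >1
  x=-8.039: |R|=1.00243 >1
So |R|<1 on (-8.0000, 0).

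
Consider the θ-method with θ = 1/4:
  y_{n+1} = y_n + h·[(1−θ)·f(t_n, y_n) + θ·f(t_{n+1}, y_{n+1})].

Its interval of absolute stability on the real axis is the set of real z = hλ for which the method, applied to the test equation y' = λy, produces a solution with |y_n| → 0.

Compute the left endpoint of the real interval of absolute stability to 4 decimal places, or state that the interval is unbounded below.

left endpoint -4.0000.

With y'=λy (z=hλ):
  y_{n+1} = y_n + z·[3/4·y_n + 1/4·y_{n+1}] ⇒ (1 − 1/4z)y_{n+1} = (1 + 3/4z)y_n
  so R(z) = (1 + 3/4z)/(1 − 1/4z).

Find x<0 with |R(x)|<1.
x=-1.59: |R|=0.1377
R=−1: 1+3/4x = −1+1/4x ⇒ -1/2x=2 ⇒ x=2/(-1/2)=-4.0000
Confirm numerically:
  x=-3.433: |R|=0.84744 <1
  x=-2.569: |R|=0.56432 <1
  x=-2.042: |R|=0.35187 <1
  x=-4.483: |R|=1.11387 >1
  x=-4.364: |R|=1.08704 >1
  x=-4.275: |R|=1.06647 >1
So |R|<1 on (-4.0000, 0).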